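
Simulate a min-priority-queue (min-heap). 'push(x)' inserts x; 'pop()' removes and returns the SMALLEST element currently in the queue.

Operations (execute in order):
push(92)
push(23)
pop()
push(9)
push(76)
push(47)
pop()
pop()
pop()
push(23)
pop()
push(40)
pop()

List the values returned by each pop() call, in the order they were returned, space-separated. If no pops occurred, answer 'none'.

push(92): heap contents = [92]
push(23): heap contents = [23, 92]
pop() → 23: heap contents = [92]
push(9): heap contents = [9, 92]
push(76): heap contents = [9, 76, 92]
push(47): heap contents = [9, 47, 76, 92]
pop() → 9: heap contents = [47, 76, 92]
pop() → 47: heap contents = [76, 92]
pop() → 76: heap contents = [92]
push(23): heap contents = [23, 92]
pop() → 23: heap contents = [92]
push(40): heap contents = [40, 92]
pop() → 40: heap contents = [92]

Answer: 23 9 47 76 23 40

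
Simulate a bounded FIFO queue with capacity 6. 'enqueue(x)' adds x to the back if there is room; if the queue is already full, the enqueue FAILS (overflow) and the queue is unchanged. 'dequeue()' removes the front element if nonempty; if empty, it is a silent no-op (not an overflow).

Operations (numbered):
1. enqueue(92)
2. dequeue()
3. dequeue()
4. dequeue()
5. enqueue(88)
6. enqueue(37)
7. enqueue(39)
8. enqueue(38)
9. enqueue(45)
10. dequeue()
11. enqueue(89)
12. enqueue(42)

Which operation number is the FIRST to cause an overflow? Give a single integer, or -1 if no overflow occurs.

Answer: -1

Derivation:
1. enqueue(92): size=1
2. dequeue(): size=0
3. dequeue(): empty, no-op, size=0
4. dequeue(): empty, no-op, size=0
5. enqueue(88): size=1
6. enqueue(37): size=2
7. enqueue(39): size=3
8. enqueue(38): size=4
9. enqueue(45): size=5
10. dequeue(): size=4
11. enqueue(89): size=5
12. enqueue(42): size=6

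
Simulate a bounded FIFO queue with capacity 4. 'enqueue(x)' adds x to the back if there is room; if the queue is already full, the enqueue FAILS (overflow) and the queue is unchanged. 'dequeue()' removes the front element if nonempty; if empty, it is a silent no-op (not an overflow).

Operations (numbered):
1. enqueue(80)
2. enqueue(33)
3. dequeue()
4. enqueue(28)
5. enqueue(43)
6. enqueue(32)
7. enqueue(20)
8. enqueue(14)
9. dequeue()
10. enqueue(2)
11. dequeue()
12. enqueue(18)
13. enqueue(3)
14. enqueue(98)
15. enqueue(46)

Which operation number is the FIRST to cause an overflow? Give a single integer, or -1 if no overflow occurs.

Answer: 7

Derivation:
1. enqueue(80): size=1
2. enqueue(33): size=2
3. dequeue(): size=1
4. enqueue(28): size=2
5. enqueue(43): size=3
6. enqueue(32): size=4
7. enqueue(20): size=4=cap → OVERFLOW (fail)
8. enqueue(14): size=4=cap → OVERFLOW (fail)
9. dequeue(): size=3
10. enqueue(2): size=4
11. dequeue(): size=3
12. enqueue(18): size=4
13. enqueue(3): size=4=cap → OVERFLOW (fail)
14. enqueue(98): size=4=cap → OVERFLOW (fail)
15. enqueue(46): size=4=cap → OVERFLOW (fail)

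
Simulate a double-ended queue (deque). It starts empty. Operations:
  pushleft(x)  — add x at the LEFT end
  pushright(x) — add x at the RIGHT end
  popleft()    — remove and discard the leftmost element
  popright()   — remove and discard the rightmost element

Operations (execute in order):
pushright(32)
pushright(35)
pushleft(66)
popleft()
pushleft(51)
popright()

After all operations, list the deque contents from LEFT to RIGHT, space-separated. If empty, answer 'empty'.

Answer: 51 32

Derivation:
pushright(32): [32]
pushright(35): [32, 35]
pushleft(66): [66, 32, 35]
popleft(): [32, 35]
pushleft(51): [51, 32, 35]
popright(): [51, 32]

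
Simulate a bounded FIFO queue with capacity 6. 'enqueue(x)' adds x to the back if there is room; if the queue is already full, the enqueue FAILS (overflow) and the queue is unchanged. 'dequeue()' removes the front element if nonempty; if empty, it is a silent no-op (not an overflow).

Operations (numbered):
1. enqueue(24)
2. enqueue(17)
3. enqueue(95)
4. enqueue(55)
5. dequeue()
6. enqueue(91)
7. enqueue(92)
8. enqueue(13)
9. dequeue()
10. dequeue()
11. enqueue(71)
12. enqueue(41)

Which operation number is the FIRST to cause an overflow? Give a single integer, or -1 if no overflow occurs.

Answer: -1

Derivation:
1. enqueue(24): size=1
2. enqueue(17): size=2
3. enqueue(95): size=3
4. enqueue(55): size=4
5. dequeue(): size=3
6. enqueue(91): size=4
7. enqueue(92): size=5
8. enqueue(13): size=6
9. dequeue(): size=5
10. dequeue(): size=4
11. enqueue(71): size=5
12. enqueue(41): size=6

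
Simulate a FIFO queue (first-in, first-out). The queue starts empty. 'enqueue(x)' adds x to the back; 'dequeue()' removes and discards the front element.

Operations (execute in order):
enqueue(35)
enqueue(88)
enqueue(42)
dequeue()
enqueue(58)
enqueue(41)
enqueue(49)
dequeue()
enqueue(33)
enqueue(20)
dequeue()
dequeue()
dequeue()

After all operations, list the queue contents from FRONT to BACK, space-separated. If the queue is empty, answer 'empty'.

Answer: 49 33 20

Derivation:
enqueue(35): [35]
enqueue(88): [35, 88]
enqueue(42): [35, 88, 42]
dequeue(): [88, 42]
enqueue(58): [88, 42, 58]
enqueue(41): [88, 42, 58, 41]
enqueue(49): [88, 42, 58, 41, 49]
dequeue(): [42, 58, 41, 49]
enqueue(33): [42, 58, 41, 49, 33]
enqueue(20): [42, 58, 41, 49, 33, 20]
dequeue(): [58, 41, 49, 33, 20]
dequeue(): [41, 49, 33, 20]
dequeue(): [49, 33, 20]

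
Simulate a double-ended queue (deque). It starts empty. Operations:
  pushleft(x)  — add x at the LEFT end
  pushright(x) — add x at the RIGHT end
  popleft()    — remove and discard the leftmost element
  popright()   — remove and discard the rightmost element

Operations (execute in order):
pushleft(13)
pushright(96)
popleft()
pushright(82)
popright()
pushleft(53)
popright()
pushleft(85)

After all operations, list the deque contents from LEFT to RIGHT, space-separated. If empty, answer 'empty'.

Answer: 85 53

Derivation:
pushleft(13): [13]
pushright(96): [13, 96]
popleft(): [96]
pushright(82): [96, 82]
popright(): [96]
pushleft(53): [53, 96]
popright(): [53]
pushleft(85): [85, 53]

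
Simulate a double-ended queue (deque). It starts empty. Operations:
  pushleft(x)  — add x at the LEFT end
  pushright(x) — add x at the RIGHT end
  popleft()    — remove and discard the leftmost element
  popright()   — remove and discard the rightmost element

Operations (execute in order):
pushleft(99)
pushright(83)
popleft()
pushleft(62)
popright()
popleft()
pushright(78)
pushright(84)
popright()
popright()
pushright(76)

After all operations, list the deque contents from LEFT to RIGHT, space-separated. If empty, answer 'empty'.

pushleft(99): [99]
pushright(83): [99, 83]
popleft(): [83]
pushleft(62): [62, 83]
popright(): [62]
popleft(): []
pushright(78): [78]
pushright(84): [78, 84]
popright(): [78]
popright(): []
pushright(76): [76]

Answer: 76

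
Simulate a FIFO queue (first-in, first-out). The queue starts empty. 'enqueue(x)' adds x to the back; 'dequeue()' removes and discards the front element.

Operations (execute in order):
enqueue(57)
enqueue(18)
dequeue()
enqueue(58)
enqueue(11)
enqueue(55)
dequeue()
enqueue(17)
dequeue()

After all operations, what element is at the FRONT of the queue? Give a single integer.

enqueue(57): queue = [57]
enqueue(18): queue = [57, 18]
dequeue(): queue = [18]
enqueue(58): queue = [18, 58]
enqueue(11): queue = [18, 58, 11]
enqueue(55): queue = [18, 58, 11, 55]
dequeue(): queue = [58, 11, 55]
enqueue(17): queue = [58, 11, 55, 17]
dequeue(): queue = [11, 55, 17]

Answer: 11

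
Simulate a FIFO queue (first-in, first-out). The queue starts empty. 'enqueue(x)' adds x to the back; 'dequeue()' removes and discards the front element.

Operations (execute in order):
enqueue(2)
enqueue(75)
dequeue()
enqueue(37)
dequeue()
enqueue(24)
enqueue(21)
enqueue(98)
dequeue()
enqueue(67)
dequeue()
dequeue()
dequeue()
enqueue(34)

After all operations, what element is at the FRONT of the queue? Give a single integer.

enqueue(2): queue = [2]
enqueue(75): queue = [2, 75]
dequeue(): queue = [75]
enqueue(37): queue = [75, 37]
dequeue(): queue = [37]
enqueue(24): queue = [37, 24]
enqueue(21): queue = [37, 24, 21]
enqueue(98): queue = [37, 24, 21, 98]
dequeue(): queue = [24, 21, 98]
enqueue(67): queue = [24, 21, 98, 67]
dequeue(): queue = [21, 98, 67]
dequeue(): queue = [98, 67]
dequeue(): queue = [67]
enqueue(34): queue = [67, 34]

Answer: 67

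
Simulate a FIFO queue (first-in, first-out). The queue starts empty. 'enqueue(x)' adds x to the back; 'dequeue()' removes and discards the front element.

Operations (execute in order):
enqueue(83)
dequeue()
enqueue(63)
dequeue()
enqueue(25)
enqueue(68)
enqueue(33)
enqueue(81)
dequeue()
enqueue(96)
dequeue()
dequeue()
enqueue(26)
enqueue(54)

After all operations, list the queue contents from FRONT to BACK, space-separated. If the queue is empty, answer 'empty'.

enqueue(83): [83]
dequeue(): []
enqueue(63): [63]
dequeue(): []
enqueue(25): [25]
enqueue(68): [25, 68]
enqueue(33): [25, 68, 33]
enqueue(81): [25, 68, 33, 81]
dequeue(): [68, 33, 81]
enqueue(96): [68, 33, 81, 96]
dequeue(): [33, 81, 96]
dequeue(): [81, 96]
enqueue(26): [81, 96, 26]
enqueue(54): [81, 96, 26, 54]

Answer: 81 96 26 54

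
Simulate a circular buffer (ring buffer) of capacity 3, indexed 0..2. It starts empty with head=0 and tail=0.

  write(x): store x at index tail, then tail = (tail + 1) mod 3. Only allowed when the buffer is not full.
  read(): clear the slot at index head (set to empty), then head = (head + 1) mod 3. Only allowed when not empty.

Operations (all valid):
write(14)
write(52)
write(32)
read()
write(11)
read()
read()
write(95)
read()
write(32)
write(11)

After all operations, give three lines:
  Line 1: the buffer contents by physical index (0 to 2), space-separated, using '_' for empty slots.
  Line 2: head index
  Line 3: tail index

Answer: 11 95 32
1
1

Derivation:
write(14): buf=[14 _ _], head=0, tail=1, size=1
write(52): buf=[14 52 _], head=0, tail=2, size=2
write(32): buf=[14 52 32], head=0, tail=0, size=3
read(): buf=[_ 52 32], head=1, tail=0, size=2
write(11): buf=[11 52 32], head=1, tail=1, size=3
read(): buf=[11 _ 32], head=2, tail=1, size=2
read(): buf=[11 _ _], head=0, tail=1, size=1
write(95): buf=[11 95 _], head=0, tail=2, size=2
read(): buf=[_ 95 _], head=1, tail=2, size=1
write(32): buf=[_ 95 32], head=1, tail=0, size=2
write(11): buf=[11 95 32], head=1, tail=1, size=3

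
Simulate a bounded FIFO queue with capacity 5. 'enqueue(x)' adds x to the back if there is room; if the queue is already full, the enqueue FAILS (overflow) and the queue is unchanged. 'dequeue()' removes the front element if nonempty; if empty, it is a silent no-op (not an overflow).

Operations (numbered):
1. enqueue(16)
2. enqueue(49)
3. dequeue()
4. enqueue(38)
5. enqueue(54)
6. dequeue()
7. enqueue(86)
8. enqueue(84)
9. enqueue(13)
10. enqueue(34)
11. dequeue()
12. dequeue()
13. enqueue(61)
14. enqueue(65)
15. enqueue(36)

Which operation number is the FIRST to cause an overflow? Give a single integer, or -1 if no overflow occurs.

Answer: 10

Derivation:
1. enqueue(16): size=1
2. enqueue(49): size=2
3. dequeue(): size=1
4. enqueue(38): size=2
5. enqueue(54): size=3
6. dequeue(): size=2
7. enqueue(86): size=3
8. enqueue(84): size=4
9. enqueue(13): size=5
10. enqueue(34): size=5=cap → OVERFLOW (fail)
11. dequeue(): size=4
12. dequeue(): size=3
13. enqueue(61): size=4
14. enqueue(65): size=5
15. enqueue(36): size=5=cap → OVERFLOW (fail)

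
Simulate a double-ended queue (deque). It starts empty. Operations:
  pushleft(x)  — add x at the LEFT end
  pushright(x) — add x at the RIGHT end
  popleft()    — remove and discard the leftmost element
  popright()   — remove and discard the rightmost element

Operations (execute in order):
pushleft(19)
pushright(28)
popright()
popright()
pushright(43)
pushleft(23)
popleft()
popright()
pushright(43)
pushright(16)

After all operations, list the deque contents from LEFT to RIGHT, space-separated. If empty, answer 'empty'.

Answer: 43 16

Derivation:
pushleft(19): [19]
pushright(28): [19, 28]
popright(): [19]
popright(): []
pushright(43): [43]
pushleft(23): [23, 43]
popleft(): [43]
popright(): []
pushright(43): [43]
pushright(16): [43, 16]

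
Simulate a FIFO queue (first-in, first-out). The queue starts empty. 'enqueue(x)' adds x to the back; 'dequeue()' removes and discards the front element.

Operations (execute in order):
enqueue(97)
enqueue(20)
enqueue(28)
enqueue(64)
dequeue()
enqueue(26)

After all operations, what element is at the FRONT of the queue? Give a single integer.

enqueue(97): queue = [97]
enqueue(20): queue = [97, 20]
enqueue(28): queue = [97, 20, 28]
enqueue(64): queue = [97, 20, 28, 64]
dequeue(): queue = [20, 28, 64]
enqueue(26): queue = [20, 28, 64, 26]

Answer: 20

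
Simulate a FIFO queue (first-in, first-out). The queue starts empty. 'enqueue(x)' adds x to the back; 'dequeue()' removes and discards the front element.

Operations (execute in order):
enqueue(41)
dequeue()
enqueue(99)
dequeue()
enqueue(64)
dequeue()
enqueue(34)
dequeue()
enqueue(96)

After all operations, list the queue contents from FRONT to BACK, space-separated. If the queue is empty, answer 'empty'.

enqueue(41): [41]
dequeue(): []
enqueue(99): [99]
dequeue(): []
enqueue(64): [64]
dequeue(): []
enqueue(34): [34]
dequeue(): []
enqueue(96): [96]

Answer: 96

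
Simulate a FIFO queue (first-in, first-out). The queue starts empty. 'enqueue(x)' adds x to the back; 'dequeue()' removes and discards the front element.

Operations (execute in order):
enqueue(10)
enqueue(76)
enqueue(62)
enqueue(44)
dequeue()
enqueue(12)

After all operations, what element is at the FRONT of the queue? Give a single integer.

Answer: 76

Derivation:
enqueue(10): queue = [10]
enqueue(76): queue = [10, 76]
enqueue(62): queue = [10, 76, 62]
enqueue(44): queue = [10, 76, 62, 44]
dequeue(): queue = [76, 62, 44]
enqueue(12): queue = [76, 62, 44, 12]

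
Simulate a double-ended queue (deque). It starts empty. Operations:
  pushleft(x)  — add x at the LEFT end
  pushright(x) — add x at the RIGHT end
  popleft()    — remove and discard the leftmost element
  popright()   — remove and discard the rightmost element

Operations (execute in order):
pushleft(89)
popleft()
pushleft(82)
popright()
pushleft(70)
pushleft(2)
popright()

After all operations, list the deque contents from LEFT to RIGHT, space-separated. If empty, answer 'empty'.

pushleft(89): [89]
popleft(): []
pushleft(82): [82]
popright(): []
pushleft(70): [70]
pushleft(2): [2, 70]
popright(): [2]

Answer: 2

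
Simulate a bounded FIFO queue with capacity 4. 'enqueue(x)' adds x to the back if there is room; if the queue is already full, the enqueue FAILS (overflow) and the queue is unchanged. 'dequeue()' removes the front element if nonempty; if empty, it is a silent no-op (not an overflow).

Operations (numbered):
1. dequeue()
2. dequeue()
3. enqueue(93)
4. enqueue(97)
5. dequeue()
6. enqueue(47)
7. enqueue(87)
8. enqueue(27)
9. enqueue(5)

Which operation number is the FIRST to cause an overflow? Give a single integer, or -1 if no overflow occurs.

Answer: 9

Derivation:
1. dequeue(): empty, no-op, size=0
2. dequeue(): empty, no-op, size=0
3. enqueue(93): size=1
4. enqueue(97): size=2
5. dequeue(): size=1
6. enqueue(47): size=2
7. enqueue(87): size=3
8. enqueue(27): size=4
9. enqueue(5): size=4=cap → OVERFLOW (fail)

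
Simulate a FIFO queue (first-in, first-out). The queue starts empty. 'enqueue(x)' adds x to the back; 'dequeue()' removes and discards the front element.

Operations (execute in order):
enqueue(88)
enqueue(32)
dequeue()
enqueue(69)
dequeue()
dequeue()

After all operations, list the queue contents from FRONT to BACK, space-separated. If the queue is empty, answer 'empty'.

enqueue(88): [88]
enqueue(32): [88, 32]
dequeue(): [32]
enqueue(69): [32, 69]
dequeue(): [69]
dequeue(): []

Answer: empty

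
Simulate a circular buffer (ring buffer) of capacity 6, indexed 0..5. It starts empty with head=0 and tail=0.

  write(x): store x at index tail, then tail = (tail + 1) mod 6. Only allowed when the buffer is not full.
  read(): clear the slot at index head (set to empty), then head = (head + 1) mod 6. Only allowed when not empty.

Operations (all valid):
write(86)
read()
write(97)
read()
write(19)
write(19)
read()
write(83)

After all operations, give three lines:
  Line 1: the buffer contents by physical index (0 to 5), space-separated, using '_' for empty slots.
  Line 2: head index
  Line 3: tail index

write(86): buf=[86 _ _ _ _ _], head=0, tail=1, size=1
read(): buf=[_ _ _ _ _ _], head=1, tail=1, size=0
write(97): buf=[_ 97 _ _ _ _], head=1, tail=2, size=1
read(): buf=[_ _ _ _ _ _], head=2, tail=2, size=0
write(19): buf=[_ _ 19 _ _ _], head=2, tail=3, size=1
write(19): buf=[_ _ 19 19 _ _], head=2, tail=4, size=2
read(): buf=[_ _ _ 19 _ _], head=3, tail=4, size=1
write(83): buf=[_ _ _ 19 83 _], head=3, tail=5, size=2

Answer: _ _ _ 19 83 _
3
5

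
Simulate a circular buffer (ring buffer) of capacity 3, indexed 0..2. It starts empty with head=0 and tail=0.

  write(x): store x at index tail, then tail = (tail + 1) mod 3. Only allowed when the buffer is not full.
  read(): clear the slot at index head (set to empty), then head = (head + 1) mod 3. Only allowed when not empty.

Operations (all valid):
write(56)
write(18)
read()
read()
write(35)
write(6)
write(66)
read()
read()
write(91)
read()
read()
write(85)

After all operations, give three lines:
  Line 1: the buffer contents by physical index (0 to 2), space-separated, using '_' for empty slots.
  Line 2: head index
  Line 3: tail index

Answer: 85 _ _
0
1

Derivation:
write(56): buf=[56 _ _], head=0, tail=1, size=1
write(18): buf=[56 18 _], head=0, tail=2, size=2
read(): buf=[_ 18 _], head=1, tail=2, size=1
read(): buf=[_ _ _], head=2, tail=2, size=0
write(35): buf=[_ _ 35], head=2, tail=0, size=1
write(6): buf=[6 _ 35], head=2, tail=1, size=2
write(66): buf=[6 66 35], head=2, tail=2, size=3
read(): buf=[6 66 _], head=0, tail=2, size=2
read(): buf=[_ 66 _], head=1, tail=2, size=1
write(91): buf=[_ 66 91], head=1, tail=0, size=2
read(): buf=[_ _ 91], head=2, tail=0, size=1
read(): buf=[_ _ _], head=0, tail=0, size=0
write(85): buf=[85 _ _], head=0, tail=1, size=1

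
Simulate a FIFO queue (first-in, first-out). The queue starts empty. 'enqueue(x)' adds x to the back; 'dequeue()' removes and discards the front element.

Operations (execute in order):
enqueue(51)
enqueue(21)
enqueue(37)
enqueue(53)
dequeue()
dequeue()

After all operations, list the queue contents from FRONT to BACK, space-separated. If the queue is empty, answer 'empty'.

Answer: 37 53

Derivation:
enqueue(51): [51]
enqueue(21): [51, 21]
enqueue(37): [51, 21, 37]
enqueue(53): [51, 21, 37, 53]
dequeue(): [21, 37, 53]
dequeue(): [37, 53]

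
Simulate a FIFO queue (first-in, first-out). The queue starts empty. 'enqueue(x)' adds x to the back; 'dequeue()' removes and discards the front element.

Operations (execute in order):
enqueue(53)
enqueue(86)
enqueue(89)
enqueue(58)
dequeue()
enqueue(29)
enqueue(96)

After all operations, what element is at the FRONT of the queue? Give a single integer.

enqueue(53): queue = [53]
enqueue(86): queue = [53, 86]
enqueue(89): queue = [53, 86, 89]
enqueue(58): queue = [53, 86, 89, 58]
dequeue(): queue = [86, 89, 58]
enqueue(29): queue = [86, 89, 58, 29]
enqueue(96): queue = [86, 89, 58, 29, 96]

Answer: 86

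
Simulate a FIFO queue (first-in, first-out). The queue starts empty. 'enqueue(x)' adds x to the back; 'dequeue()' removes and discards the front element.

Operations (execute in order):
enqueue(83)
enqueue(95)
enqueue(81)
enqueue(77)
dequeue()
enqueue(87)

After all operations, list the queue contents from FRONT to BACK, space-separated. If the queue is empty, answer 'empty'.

Answer: 95 81 77 87

Derivation:
enqueue(83): [83]
enqueue(95): [83, 95]
enqueue(81): [83, 95, 81]
enqueue(77): [83, 95, 81, 77]
dequeue(): [95, 81, 77]
enqueue(87): [95, 81, 77, 87]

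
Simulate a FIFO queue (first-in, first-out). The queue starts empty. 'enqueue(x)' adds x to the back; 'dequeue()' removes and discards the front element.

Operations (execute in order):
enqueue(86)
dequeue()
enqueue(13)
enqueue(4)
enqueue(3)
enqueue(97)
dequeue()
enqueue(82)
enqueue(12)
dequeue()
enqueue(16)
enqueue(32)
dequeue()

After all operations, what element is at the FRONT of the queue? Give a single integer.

enqueue(86): queue = [86]
dequeue(): queue = []
enqueue(13): queue = [13]
enqueue(4): queue = [13, 4]
enqueue(3): queue = [13, 4, 3]
enqueue(97): queue = [13, 4, 3, 97]
dequeue(): queue = [4, 3, 97]
enqueue(82): queue = [4, 3, 97, 82]
enqueue(12): queue = [4, 3, 97, 82, 12]
dequeue(): queue = [3, 97, 82, 12]
enqueue(16): queue = [3, 97, 82, 12, 16]
enqueue(32): queue = [3, 97, 82, 12, 16, 32]
dequeue(): queue = [97, 82, 12, 16, 32]

Answer: 97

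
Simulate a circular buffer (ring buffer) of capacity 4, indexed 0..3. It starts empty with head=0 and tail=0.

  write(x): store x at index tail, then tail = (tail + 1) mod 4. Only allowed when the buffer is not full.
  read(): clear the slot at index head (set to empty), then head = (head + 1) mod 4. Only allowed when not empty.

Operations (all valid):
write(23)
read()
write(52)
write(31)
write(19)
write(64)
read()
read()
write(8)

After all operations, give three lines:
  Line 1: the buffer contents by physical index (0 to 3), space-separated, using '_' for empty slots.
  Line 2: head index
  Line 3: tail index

write(23): buf=[23 _ _ _], head=0, tail=1, size=1
read(): buf=[_ _ _ _], head=1, tail=1, size=0
write(52): buf=[_ 52 _ _], head=1, tail=2, size=1
write(31): buf=[_ 52 31 _], head=1, tail=3, size=2
write(19): buf=[_ 52 31 19], head=1, tail=0, size=3
write(64): buf=[64 52 31 19], head=1, tail=1, size=4
read(): buf=[64 _ 31 19], head=2, tail=1, size=3
read(): buf=[64 _ _ 19], head=3, tail=1, size=2
write(8): buf=[64 8 _ 19], head=3, tail=2, size=3

Answer: 64 8 _ 19
3
2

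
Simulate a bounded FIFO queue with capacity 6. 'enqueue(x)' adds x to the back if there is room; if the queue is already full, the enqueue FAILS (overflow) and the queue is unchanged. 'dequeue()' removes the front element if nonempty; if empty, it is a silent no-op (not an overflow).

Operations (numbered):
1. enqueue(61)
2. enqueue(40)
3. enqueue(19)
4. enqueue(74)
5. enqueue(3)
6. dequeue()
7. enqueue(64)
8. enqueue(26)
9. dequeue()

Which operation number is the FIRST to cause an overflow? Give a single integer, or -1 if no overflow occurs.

Answer: -1

Derivation:
1. enqueue(61): size=1
2. enqueue(40): size=2
3. enqueue(19): size=3
4. enqueue(74): size=4
5. enqueue(3): size=5
6. dequeue(): size=4
7. enqueue(64): size=5
8. enqueue(26): size=6
9. dequeue(): size=5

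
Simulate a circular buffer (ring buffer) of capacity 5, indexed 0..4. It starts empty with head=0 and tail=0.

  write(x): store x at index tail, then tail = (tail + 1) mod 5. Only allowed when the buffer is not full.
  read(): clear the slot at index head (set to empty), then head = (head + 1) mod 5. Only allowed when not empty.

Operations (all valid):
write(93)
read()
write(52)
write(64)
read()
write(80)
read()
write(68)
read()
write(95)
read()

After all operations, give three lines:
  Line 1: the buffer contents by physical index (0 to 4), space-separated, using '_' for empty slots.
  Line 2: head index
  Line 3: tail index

write(93): buf=[93 _ _ _ _], head=0, tail=1, size=1
read(): buf=[_ _ _ _ _], head=1, tail=1, size=0
write(52): buf=[_ 52 _ _ _], head=1, tail=2, size=1
write(64): buf=[_ 52 64 _ _], head=1, tail=3, size=2
read(): buf=[_ _ 64 _ _], head=2, tail=3, size=1
write(80): buf=[_ _ 64 80 _], head=2, tail=4, size=2
read(): buf=[_ _ _ 80 _], head=3, tail=4, size=1
write(68): buf=[_ _ _ 80 68], head=3, tail=0, size=2
read(): buf=[_ _ _ _ 68], head=4, tail=0, size=1
write(95): buf=[95 _ _ _ 68], head=4, tail=1, size=2
read(): buf=[95 _ _ _ _], head=0, tail=1, size=1

Answer: 95 _ _ _ _
0
1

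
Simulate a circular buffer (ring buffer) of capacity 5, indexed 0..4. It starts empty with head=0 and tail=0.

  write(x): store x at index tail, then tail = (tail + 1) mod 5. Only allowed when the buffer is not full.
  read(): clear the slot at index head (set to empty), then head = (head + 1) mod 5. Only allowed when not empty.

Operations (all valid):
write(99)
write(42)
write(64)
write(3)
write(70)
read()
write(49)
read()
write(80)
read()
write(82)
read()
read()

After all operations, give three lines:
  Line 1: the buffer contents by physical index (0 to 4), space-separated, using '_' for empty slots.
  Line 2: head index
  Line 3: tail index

Answer: 49 80 82 _ _
0
3

Derivation:
write(99): buf=[99 _ _ _ _], head=0, tail=1, size=1
write(42): buf=[99 42 _ _ _], head=0, tail=2, size=2
write(64): buf=[99 42 64 _ _], head=0, tail=3, size=3
write(3): buf=[99 42 64 3 _], head=0, tail=4, size=4
write(70): buf=[99 42 64 3 70], head=0, tail=0, size=5
read(): buf=[_ 42 64 3 70], head=1, tail=0, size=4
write(49): buf=[49 42 64 3 70], head=1, tail=1, size=5
read(): buf=[49 _ 64 3 70], head=2, tail=1, size=4
write(80): buf=[49 80 64 3 70], head=2, tail=2, size=5
read(): buf=[49 80 _ 3 70], head=3, tail=2, size=4
write(82): buf=[49 80 82 3 70], head=3, tail=3, size=5
read(): buf=[49 80 82 _ 70], head=4, tail=3, size=4
read(): buf=[49 80 82 _ _], head=0, tail=3, size=3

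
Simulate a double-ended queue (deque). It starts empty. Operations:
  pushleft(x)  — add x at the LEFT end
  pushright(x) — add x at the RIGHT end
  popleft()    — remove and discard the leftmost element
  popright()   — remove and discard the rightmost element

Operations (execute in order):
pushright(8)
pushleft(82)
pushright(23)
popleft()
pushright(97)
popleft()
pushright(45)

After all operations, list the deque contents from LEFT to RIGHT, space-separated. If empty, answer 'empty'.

Answer: 23 97 45

Derivation:
pushright(8): [8]
pushleft(82): [82, 8]
pushright(23): [82, 8, 23]
popleft(): [8, 23]
pushright(97): [8, 23, 97]
popleft(): [23, 97]
pushright(45): [23, 97, 45]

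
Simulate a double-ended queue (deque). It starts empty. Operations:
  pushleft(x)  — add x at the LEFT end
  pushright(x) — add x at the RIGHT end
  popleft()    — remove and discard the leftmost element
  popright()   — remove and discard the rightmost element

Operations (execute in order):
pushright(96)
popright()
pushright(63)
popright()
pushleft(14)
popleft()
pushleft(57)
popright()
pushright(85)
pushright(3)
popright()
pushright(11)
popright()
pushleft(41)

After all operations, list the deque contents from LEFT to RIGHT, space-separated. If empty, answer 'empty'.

Answer: 41 85

Derivation:
pushright(96): [96]
popright(): []
pushright(63): [63]
popright(): []
pushleft(14): [14]
popleft(): []
pushleft(57): [57]
popright(): []
pushright(85): [85]
pushright(3): [85, 3]
popright(): [85]
pushright(11): [85, 11]
popright(): [85]
pushleft(41): [41, 85]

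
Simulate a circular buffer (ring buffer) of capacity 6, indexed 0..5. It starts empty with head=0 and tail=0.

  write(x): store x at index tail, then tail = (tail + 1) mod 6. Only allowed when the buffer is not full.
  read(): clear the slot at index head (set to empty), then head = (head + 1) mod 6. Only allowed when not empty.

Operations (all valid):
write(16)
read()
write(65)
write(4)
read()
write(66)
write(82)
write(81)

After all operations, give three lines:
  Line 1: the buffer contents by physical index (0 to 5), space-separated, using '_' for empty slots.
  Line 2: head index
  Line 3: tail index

write(16): buf=[16 _ _ _ _ _], head=0, tail=1, size=1
read(): buf=[_ _ _ _ _ _], head=1, tail=1, size=0
write(65): buf=[_ 65 _ _ _ _], head=1, tail=2, size=1
write(4): buf=[_ 65 4 _ _ _], head=1, tail=3, size=2
read(): buf=[_ _ 4 _ _ _], head=2, tail=3, size=1
write(66): buf=[_ _ 4 66 _ _], head=2, tail=4, size=2
write(82): buf=[_ _ 4 66 82 _], head=2, tail=5, size=3
write(81): buf=[_ _ 4 66 82 81], head=2, tail=0, size=4

Answer: _ _ 4 66 82 81
2
0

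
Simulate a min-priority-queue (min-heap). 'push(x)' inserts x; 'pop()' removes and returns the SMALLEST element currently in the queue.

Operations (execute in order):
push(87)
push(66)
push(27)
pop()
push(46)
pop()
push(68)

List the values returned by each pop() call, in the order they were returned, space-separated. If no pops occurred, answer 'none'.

push(87): heap contents = [87]
push(66): heap contents = [66, 87]
push(27): heap contents = [27, 66, 87]
pop() → 27: heap contents = [66, 87]
push(46): heap contents = [46, 66, 87]
pop() → 46: heap contents = [66, 87]
push(68): heap contents = [66, 68, 87]

Answer: 27 46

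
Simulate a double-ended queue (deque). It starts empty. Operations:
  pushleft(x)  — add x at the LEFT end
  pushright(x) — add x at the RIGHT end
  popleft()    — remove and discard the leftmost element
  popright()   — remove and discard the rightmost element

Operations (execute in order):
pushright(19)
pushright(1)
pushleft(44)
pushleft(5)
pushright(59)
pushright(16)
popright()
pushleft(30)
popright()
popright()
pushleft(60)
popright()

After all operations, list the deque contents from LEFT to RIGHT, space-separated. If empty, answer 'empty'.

pushright(19): [19]
pushright(1): [19, 1]
pushleft(44): [44, 19, 1]
pushleft(5): [5, 44, 19, 1]
pushright(59): [5, 44, 19, 1, 59]
pushright(16): [5, 44, 19, 1, 59, 16]
popright(): [5, 44, 19, 1, 59]
pushleft(30): [30, 5, 44, 19, 1, 59]
popright(): [30, 5, 44, 19, 1]
popright(): [30, 5, 44, 19]
pushleft(60): [60, 30, 5, 44, 19]
popright(): [60, 30, 5, 44]

Answer: 60 30 5 44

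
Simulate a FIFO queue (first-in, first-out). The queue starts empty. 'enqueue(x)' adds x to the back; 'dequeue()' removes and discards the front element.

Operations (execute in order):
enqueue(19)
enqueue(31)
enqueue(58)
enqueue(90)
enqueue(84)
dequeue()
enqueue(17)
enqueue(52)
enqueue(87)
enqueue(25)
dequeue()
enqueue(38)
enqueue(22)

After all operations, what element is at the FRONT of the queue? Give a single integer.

enqueue(19): queue = [19]
enqueue(31): queue = [19, 31]
enqueue(58): queue = [19, 31, 58]
enqueue(90): queue = [19, 31, 58, 90]
enqueue(84): queue = [19, 31, 58, 90, 84]
dequeue(): queue = [31, 58, 90, 84]
enqueue(17): queue = [31, 58, 90, 84, 17]
enqueue(52): queue = [31, 58, 90, 84, 17, 52]
enqueue(87): queue = [31, 58, 90, 84, 17, 52, 87]
enqueue(25): queue = [31, 58, 90, 84, 17, 52, 87, 25]
dequeue(): queue = [58, 90, 84, 17, 52, 87, 25]
enqueue(38): queue = [58, 90, 84, 17, 52, 87, 25, 38]
enqueue(22): queue = [58, 90, 84, 17, 52, 87, 25, 38, 22]

Answer: 58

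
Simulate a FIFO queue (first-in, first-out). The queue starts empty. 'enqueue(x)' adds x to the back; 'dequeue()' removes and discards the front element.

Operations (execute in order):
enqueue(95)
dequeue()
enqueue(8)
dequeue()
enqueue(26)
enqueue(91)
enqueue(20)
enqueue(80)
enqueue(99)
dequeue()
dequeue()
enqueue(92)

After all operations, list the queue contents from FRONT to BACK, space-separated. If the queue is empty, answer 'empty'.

Answer: 20 80 99 92

Derivation:
enqueue(95): [95]
dequeue(): []
enqueue(8): [8]
dequeue(): []
enqueue(26): [26]
enqueue(91): [26, 91]
enqueue(20): [26, 91, 20]
enqueue(80): [26, 91, 20, 80]
enqueue(99): [26, 91, 20, 80, 99]
dequeue(): [91, 20, 80, 99]
dequeue(): [20, 80, 99]
enqueue(92): [20, 80, 99, 92]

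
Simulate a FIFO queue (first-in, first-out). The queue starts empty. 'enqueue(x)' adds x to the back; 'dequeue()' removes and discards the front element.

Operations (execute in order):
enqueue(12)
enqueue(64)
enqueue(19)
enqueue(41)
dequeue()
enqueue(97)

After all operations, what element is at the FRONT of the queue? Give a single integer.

Answer: 64

Derivation:
enqueue(12): queue = [12]
enqueue(64): queue = [12, 64]
enqueue(19): queue = [12, 64, 19]
enqueue(41): queue = [12, 64, 19, 41]
dequeue(): queue = [64, 19, 41]
enqueue(97): queue = [64, 19, 41, 97]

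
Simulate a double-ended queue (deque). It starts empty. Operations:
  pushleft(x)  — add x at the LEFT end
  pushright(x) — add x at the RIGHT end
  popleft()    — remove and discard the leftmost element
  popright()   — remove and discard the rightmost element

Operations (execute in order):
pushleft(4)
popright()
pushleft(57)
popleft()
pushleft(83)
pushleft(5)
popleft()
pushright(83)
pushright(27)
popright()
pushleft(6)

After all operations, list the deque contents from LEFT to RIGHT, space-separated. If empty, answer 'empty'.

Answer: 6 83 83

Derivation:
pushleft(4): [4]
popright(): []
pushleft(57): [57]
popleft(): []
pushleft(83): [83]
pushleft(5): [5, 83]
popleft(): [83]
pushright(83): [83, 83]
pushright(27): [83, 83, 27]
popright(): [83, 83]
pushleft(6): [6, 83, 83]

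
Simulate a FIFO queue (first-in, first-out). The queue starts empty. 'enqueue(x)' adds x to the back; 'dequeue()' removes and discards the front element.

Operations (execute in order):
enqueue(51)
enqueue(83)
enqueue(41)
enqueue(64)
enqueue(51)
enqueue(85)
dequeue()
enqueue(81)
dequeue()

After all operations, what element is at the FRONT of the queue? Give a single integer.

enqueue(51): queue = [51]
enqueue(83): queue = [51, 83]
enqueue(41): queue = [51, 83, 41]
enqueue(64): queue = [51, 83, 41, 64]
enqueue(51): queue = [51, 83, 41, 64, 51]
enqueue(85): queue = [51, 83, 41, 64, 51, 85]
dequeue(): queue = [83, 41, 64, 51, 85]
enqueue(81): queue = [83, 41, 64, 51, 85, 81]
dequeue(): queue = [41, 64, 51, 85, 81]

Answer: 41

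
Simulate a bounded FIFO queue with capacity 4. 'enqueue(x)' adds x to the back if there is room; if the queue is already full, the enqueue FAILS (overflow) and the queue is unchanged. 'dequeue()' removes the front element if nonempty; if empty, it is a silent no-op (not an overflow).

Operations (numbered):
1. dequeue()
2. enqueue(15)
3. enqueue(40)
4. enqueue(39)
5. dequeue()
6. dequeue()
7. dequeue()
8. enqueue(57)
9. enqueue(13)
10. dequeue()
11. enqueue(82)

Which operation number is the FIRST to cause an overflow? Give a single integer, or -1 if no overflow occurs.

Answer: -1

Derivation:
1. dequeue(): empty, no-op, size=0
2. enqueue(15): size=1
3. enqueue(40): size=2
4. enqueue(39): size=3
5. dequeue(): size=2
6. dequeue(): size=1
7. dequeue(): size=0
8. enqueue(57): size=1
9. enqueue(13): size=2
10. dequeue(): size=1
11. enqueue(82): size=2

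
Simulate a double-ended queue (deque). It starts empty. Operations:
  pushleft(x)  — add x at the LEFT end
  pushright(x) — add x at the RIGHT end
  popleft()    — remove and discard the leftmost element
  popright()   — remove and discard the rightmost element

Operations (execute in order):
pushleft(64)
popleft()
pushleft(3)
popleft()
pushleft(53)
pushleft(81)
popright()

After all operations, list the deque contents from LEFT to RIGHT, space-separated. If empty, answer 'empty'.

Answer: 81

Derivation:
pushleft(64): [64]
popleft(): []
pushleft(3): [3]
popleft(): []
pushleft(53): [53]
pushleft(81): [81, 53]
popright(): [81]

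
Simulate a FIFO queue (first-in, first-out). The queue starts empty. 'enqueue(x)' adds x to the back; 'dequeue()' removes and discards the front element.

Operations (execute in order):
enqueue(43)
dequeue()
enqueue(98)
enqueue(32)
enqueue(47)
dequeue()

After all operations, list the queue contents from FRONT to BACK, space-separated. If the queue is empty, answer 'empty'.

enqueue(43): [43]
dequeue(): []
enqueue(98): [98]
enqueue(32): [98, 32]
enqueue(47): [98, 32, 47]
dequeue(): [32, 47]

Answer: 32 47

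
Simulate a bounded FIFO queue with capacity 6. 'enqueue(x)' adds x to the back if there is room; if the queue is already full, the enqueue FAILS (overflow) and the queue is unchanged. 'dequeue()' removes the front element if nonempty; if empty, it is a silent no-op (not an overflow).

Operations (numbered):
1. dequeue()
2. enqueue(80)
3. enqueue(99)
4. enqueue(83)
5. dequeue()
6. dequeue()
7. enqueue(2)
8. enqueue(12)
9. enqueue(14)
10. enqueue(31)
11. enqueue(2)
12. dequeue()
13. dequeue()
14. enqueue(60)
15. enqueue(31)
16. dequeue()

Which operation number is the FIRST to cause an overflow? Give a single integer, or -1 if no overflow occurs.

1. dequeue(): empty, no-op, size=0
2. enqueue(80): size=1
3. enqueue(99): size=2
4. enqueue(83): size=3
5. dequeue(): size=2
6. dequeue(): size=1
7. enqueue(2): size=2
8. enqueue(12): size=3
9. enqueue(14): size=4
10. enqueue(31): size=5
11. enqueue(2): size=6
12. dequeue(): size=5
13. dequeue(): size=4
14. enqueue(60): size=5
15. enqueue(31): size=6
16. dequeue(): size=5

Answer: -1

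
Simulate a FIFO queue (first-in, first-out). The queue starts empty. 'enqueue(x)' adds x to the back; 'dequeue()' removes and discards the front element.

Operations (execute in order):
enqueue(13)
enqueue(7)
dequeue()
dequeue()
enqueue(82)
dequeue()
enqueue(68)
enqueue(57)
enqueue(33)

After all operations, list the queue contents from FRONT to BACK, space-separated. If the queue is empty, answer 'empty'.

Answer: 68 57 33

Derivation:
enqueue(13): [13]
enqueue(7): [13, 7]
dequeue(): [7]
dequeue(): []
enqueue(82): [82]
dequeue(): []
enqueue(68): [68]
enqueue(57): [68, 57]
enqueue(33): [68, 57, 33]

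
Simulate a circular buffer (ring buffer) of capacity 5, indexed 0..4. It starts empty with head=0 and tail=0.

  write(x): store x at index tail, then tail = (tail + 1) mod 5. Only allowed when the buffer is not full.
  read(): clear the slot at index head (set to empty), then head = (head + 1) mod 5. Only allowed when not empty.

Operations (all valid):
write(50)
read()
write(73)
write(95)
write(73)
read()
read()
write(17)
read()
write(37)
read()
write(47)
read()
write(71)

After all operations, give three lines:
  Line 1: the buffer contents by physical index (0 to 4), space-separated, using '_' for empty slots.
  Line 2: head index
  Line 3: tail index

Answer: _ 47 71 _ _
1
3

Derivation:
write(50): buf=[50 _ _ _ _], head=0, tail=1, size=1
read(): buf=[_ _ _ _ _], head=1, tail=1, size=0
write(73): buf=[_ 73 _ _ _], head=1, tail=2, size=1
write(95): buf=[_ 73 95 _ _], head=1, tail=3, size=2
write(73): buf=[_ 73 95 73 _], head=1, tail=4, size=3
read(): buf=[_ _ 95 73 _], head=2, tail=4, size=2
read(): buf=[_ _ _ 73 _], head=3, tail=4, size=1
write(17): buf=[_ _ _ 73 17], head=3, tail=0, size=2
read(): buf=[_ _ _ _ 17], head=4, tail=0, size=1
write(37): buf=[37 _ _ _ 17], head=4, tail=1, size=2
read(): buf=[37 _ _ _ _], head=0, tail=1, size=1
write(47): buf=[37 47 _ _ _], head=0, tail=2, size=2
read(): buf=[_ 47 _ _ _], head=1, tail=2, size=1
write(71): buf=[_ 47 71 _ _], head=1, tail=3, size=2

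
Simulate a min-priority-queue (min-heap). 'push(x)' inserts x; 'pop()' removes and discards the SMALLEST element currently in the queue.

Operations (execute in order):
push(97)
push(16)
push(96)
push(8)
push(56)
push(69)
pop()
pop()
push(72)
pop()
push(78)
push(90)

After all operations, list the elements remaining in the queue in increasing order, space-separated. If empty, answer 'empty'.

Answer: 69 72 78 90 96 97

Derivation:
push(97): heap contents = [97]
push(16): heap contents = [16, 97]
push(96): heap contents = [16, 96, 97]
push(8): heap contents = [8, 16, 96, 97]
push(56): heap contents = [8, 16, 56, 96, 97]
push(69): heap contents = [8, 16, 56, 69, 96, 97]
pop() → 8: heap contents = [16, 56, 69, 96, 97]
pop() → 16: heap contents = [56, 69, 96, 97]
push(72): heap contents = [56, 69, 72, 96, 97]
pop() → 56: heap contents = [69, 72, 96, 97]
push(78): heap contents = [69, 72, 78, 96, 97]
push(90): heap contents = [69, 72, 78, 90, 96, 97]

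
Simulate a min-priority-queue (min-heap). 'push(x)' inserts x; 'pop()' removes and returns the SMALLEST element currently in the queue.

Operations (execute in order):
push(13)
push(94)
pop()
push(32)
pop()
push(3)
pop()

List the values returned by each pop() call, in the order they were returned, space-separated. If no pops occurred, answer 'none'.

Answer: 13 32 3

Derivation:
push(13): heap contents = [13]
push(94): heap contents = [13, 94]
pop() → 13: heap contents = [94]
push(32): heap contents = [32, 94]
pop() → 32: heap contents = [94]
push(3): heap contents = [3, 94]
pop() → 3: heap contents = [94]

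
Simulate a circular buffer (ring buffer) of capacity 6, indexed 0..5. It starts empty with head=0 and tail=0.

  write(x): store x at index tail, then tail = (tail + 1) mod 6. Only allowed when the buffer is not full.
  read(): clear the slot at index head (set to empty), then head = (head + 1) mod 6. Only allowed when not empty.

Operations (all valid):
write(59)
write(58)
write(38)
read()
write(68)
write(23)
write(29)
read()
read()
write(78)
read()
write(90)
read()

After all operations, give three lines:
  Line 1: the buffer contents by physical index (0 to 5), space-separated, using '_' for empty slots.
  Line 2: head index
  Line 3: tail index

Answer: 78 90 _ _ _ 29
5
2

Derivation:
write(59): buf=[59 _ _ _ _ _], head=0, tail=1, size=1
write(58): buf=[59 58 _ _ _ _], head=0, tail=2, size=2
write(38): buf=[59 58 38 _ _ _], head=0, tail=3, size=3
read(): buf=[_ 58 38 _ _ _], head=1, tail=3, size=2
write(68): buf=[_ 58 38 68 _ _], head=1, tail=4, size=3
write(23): buf=[_ 58 38 68 23 _], head=1, tail=5, size=4
write(29): buf=[_ 58 38 68 23 29], head=1, tail=0, size=5
read(): buf=[_ _ 38 68 23 29], head=2, tail=0, size=4
read(): buf=[_ _ _ 68 23 29], head=3, tail=0, size=3
write(78): buf=[78 _ _ 68 23 29], head=3, tail=1, size=4
read(): buf=[78 _ _ _ 23 29], head=4, tail=1, size=3
write(90): buf=[78 90 _ _ 23 29], head=4, tail=2, size=4
read(): buf=[78 90 _ _ _ 29], head=5, tail=2, size=3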